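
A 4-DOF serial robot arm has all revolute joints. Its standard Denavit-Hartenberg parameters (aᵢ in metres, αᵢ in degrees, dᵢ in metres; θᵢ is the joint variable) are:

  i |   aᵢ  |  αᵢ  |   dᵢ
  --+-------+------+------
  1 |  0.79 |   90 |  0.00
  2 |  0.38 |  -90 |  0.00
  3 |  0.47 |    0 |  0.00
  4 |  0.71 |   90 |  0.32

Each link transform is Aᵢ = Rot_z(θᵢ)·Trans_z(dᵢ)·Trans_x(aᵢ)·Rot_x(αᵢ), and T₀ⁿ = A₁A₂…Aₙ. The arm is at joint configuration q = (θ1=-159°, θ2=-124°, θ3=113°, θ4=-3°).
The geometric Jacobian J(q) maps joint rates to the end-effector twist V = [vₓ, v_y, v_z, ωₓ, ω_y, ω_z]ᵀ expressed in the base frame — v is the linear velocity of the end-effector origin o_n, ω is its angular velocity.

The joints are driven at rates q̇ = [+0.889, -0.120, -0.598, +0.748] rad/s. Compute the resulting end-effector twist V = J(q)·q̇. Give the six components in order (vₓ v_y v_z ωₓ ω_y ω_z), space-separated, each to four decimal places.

1.3821 -0.5777 -0.1665 -0.0731 -0.1566 0.8051

o_n = [-0.6153, -1.4143, -0.1404]
J₁: ẑ×o_n = [1.4143, -0.6153, 0.0000], ω = ẑ
J2: z=[-0.3584, 0.9336, 0.0000] o=[-0.7375, -0.2831, 0.0000] → [-0.1311, -0.0503, 0.2913, -0.3584, 0.9336, 0.0000]
J3: z=[-0.7740, -0.2971, -0.5592] o=[-0.5391, -0.2070, -0.3150] → [-0.7270, 0.1778, 0.9118, -0.7740, -0.2971, -0.5592]
J4: z=[-0.7740, -0.2971, -0.5592] o=[-0.4800, -0.6477, -0.1628] → [-0.4353, 0.0930, 0.5531, -0.7740, -0.2971, -0.5592]
V = J·q̇ = [1.3821, -0.5777, -0.1665, -0.0731, -0.1566, 0.8051]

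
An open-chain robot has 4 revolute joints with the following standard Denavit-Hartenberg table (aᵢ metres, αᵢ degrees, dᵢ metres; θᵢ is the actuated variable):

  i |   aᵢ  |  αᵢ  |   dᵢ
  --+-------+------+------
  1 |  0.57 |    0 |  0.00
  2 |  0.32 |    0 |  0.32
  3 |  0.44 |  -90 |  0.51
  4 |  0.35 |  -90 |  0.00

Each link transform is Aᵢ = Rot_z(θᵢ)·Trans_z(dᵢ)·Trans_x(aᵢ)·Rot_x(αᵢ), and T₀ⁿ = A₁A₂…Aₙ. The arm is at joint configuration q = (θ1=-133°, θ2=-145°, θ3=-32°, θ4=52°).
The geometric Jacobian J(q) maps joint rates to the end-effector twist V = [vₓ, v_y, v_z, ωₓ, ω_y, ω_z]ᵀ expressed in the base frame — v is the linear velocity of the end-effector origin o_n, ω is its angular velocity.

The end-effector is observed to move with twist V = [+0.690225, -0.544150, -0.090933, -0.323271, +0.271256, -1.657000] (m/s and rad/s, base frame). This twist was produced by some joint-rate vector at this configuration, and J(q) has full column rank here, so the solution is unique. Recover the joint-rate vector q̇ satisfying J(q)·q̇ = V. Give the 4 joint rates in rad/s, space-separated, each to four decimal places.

o_n = [0.0771, 0.4021, 0.5542]
J₁: ẑ×o_n = [-0.4021, 0.0771, 0.0000], ω = ẑ
J2: z=[0.0000, 0.0000, 1.0000] o=[-0.3887, -0.4169, 0.0000] → [-0.8190, 0.4659, 0.0000, 0.0000, 0.0000, 1.0000]
J3: z=[0.0000, 0.0000, 1.0000] o=[-0.3442, -0.1000, 0.3200] → [-0.5021, 0.4213, 0.0000, 0.0000, 0.0000, 1.0000]
J4: z=[-0.7660, 0.6428, 0.0000] o=[-0.0614, 0.2371, 0.8300] → [-0.1773, -0.2113, -0.2155, -0.7660, 0.6428, 0.0000]
q̇ = J⁺·V = [-0.7080, -0.0120, -0.9370, 0.4220]

-0.7080 -0.0120 -0.9370 0.4220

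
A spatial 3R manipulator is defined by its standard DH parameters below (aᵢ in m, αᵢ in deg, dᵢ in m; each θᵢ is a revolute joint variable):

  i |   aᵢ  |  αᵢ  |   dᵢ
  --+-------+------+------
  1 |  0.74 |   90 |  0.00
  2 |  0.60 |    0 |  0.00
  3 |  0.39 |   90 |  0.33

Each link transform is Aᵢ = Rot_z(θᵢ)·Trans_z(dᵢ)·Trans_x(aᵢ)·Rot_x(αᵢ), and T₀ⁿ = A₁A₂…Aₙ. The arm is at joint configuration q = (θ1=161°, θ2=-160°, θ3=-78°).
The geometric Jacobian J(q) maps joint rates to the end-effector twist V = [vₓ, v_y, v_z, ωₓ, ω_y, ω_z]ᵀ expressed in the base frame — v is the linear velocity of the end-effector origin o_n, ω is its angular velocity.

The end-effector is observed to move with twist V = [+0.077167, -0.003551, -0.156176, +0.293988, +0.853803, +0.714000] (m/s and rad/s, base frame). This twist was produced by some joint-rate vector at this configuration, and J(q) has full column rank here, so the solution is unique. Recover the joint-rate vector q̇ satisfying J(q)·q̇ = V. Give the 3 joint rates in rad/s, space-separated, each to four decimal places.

0.7140 -0.0540 0.9570

o_n = [0.1363, 0.3021, 0.1255]
J₁: ẑ×o_n = [-0.3021, 0.1363, 0.0000], ω = ẑ
J2: z=[0.3256, 0.9455, 0.0000] o=[-0.6997, 0.2409, 0.0000] → [0.1187, -0.0409, -0.7705, 0.3256, 0.9455, 0.0000]
J3: z=[0.3256, 0.9455, 0.0000] o=[-0.1666, 0.0574, -0.2052] → [0.3127, -0.1077, -0.2067, 0.3256, 0.9455, 0.0000]
q̇ = J⁺·V = [0.7140, -0.0540, 0.9570]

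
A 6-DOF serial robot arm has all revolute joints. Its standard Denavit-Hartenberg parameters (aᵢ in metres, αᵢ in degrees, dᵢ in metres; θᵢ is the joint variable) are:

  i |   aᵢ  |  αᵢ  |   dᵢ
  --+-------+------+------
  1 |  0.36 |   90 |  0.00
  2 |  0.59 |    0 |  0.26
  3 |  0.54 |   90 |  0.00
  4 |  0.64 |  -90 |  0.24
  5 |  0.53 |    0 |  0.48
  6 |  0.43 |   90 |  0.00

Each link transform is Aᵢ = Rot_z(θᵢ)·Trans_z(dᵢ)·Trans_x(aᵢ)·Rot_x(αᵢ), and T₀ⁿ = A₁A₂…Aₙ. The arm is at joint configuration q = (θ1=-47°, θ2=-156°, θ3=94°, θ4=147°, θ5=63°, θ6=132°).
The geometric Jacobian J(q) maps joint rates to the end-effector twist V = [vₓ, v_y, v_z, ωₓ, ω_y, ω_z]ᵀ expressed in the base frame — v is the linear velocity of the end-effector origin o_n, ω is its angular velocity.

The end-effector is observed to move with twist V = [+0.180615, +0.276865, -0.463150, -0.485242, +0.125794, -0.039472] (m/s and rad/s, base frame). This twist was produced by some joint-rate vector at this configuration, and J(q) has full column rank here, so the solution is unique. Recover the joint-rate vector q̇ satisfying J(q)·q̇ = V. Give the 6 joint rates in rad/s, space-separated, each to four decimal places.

o_n = [-0.1661, 0.0155, -0.0846]
J₁: ẑ×o_n = [-0.0155, -0.1661, 0.0000], ω = ẑ
J2: z=[-0.7314, -0.6820, 0.0000] o=[0.2455, -0.2633, 0.0000] → [0.0577, -0.0619, -0.4846, -0.7314, -0.6820, 0.0000]
J3: z=[-0.7314, -0.6820, 0.0000] o=[-0.3122, -0.0464, -0.2400] → [-0.1059, 0.1136, 0.0544, -0.7314, -0.6820, 0.0000]
J4: z=[-0.6022, 0.6457, -0.4695] o=[-0.1393, -0.2318, -0.7168] → [0.5243, 0.3932, -0.1317, -0.6022, 0.6457, -0.4695]
J5: z=[0.4390, 0.7590, 0.4809] o=[-0.7106, -0.1303, -0.3555] → [0.1355, 0.1430, -0.3493, 0.4390, 0.7590, 0.4809]
J6: z=[0.4390, 0.7590, 0.4809] o=[-0.3760, -0.0910, 0.2752] → [-0.3243, 0.2589, -0.1126, 0.4390, 0.7590, 0.4809]
q̇ = J⁺·V = [-0.2470, 0.4710, 0.3860, 0.2760, 0.5940, 0.1070]

-0.2470 0.4710 0.3860 0.2760 0.5940 0.1070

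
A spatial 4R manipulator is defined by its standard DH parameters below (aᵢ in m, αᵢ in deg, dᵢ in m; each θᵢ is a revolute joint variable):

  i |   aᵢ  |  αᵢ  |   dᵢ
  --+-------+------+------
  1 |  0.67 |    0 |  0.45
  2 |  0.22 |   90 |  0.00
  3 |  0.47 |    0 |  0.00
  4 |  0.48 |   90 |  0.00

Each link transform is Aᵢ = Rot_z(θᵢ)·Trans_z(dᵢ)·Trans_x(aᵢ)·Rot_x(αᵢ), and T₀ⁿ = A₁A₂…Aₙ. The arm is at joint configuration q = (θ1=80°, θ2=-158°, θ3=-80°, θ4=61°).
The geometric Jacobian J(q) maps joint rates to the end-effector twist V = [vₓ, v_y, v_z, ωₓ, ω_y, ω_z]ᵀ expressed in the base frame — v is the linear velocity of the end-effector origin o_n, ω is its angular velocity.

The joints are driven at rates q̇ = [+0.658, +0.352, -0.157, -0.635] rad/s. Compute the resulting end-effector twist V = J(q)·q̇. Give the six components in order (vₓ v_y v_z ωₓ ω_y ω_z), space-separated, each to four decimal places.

o_n = [0.2734, -0.0791, -0.1691]
J₁: ẑ×o_n = [0.0791, 0.2734, -0.0000], ω = ẑ
J2: z=[0.0000, 0.0000, 1.0000] o=[0.1163, 0.6598, 0.4500] → [0.7390, 0.1571, -0.0000, 0.0000, 0.0000, 1.0000]
J3: z=[-0.9781, -0.2079, 0.0000] o=[0.1621, 0.4446, 0.4500] → [0.1287, -0.6056, 0.5355, -0.9781, -0.2079, 0.0000]
J4: z=[-0.9781, -0.2079, 0.0000] o=[0.1791, 0.3648, -0.0129] → [0.0325, -0.1529, 0.4538, -0.9781, -0.2079, 0.0000]
V = J·q̇ = [0.2713, 0.4273, -0.3723, 0.7747, 0.1647, 1.0100]

0.2713 0.4273 -0.3723 0.7747 0.1647 1.0100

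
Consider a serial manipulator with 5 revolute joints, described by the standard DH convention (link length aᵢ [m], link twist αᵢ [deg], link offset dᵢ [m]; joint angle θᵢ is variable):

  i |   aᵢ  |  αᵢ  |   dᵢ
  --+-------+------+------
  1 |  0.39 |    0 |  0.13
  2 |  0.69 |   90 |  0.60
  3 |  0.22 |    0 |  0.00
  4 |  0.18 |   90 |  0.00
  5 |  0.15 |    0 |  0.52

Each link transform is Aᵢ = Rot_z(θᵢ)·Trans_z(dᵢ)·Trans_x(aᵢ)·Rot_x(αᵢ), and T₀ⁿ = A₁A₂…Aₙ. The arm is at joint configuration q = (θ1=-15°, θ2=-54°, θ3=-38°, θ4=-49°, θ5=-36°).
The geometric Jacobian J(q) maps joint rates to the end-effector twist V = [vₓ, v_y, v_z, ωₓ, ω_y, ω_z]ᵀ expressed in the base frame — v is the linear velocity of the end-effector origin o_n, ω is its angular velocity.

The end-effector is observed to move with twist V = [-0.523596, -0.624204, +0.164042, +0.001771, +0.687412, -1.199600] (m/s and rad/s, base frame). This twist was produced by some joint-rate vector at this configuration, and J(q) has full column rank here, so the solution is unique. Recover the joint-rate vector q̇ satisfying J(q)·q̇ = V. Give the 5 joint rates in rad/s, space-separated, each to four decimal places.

-0.9380 -0.2280 0.5520 -0.8000 0.6420

o_n = [0.5880, -0.4053, 0.2664]
J₁: ẑ×o_n = [0.4053, 0.5880, -0.0000], ω = ẑ
J2: z=[0.0000, 0.0000, 1.0000] o=[0.3767, -0.1009, 0.1300] → [0.3043, 0.2113, -0.0000, 0.0000, 0.0000, 1.0000]
J3: z=[-0.9336, -0.3584, 0.0000] o=[0.6240, -0.7451, 0.7300] → [0.1661, -0.4328, -0.3302, -0.9336, -0.3584, 0.0000]
J4: z=[-0.9336, -0.3584, 0.0000] o=[0.6861, -0.9070, 0.5946] → [0.1176, -0.3064, -0.5035, -0.9336, -0.3584, 0.0000]
J5: z=[-0.3579, 0.9323, -0.0523] o=[0.6895, -0.9158, 0.4148] → [-0.1116, -0.0478, -0.0880, -0.3579, 0.9323, -0.0523]
q̇ = J⁺·V = [-0.9380, -0.2280, 0.5520, -0.8000, 0.6420]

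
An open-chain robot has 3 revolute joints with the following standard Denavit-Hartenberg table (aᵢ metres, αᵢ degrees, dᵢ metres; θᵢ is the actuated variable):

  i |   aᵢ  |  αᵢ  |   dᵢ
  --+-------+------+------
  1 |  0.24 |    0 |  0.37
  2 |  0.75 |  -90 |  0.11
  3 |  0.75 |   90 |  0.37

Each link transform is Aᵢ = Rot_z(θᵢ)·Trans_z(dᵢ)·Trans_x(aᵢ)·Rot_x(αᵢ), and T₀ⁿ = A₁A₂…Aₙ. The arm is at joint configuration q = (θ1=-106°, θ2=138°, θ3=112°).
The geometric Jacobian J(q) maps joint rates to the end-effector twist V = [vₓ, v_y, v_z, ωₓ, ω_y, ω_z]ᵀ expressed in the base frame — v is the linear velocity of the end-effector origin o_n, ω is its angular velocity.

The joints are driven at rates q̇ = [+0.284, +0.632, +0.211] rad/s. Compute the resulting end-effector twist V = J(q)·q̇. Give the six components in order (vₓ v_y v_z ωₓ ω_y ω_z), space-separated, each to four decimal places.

-0.5740 0.0882 0.0593 -0.1118 0.1789 0.9160

o_n = [0.1355, 0.3316, -0.2154]
J₁: ẑ×o_n = [-0.3316, 0.1355, 0.0000], ω = ẑ
J2: z=[0.0000, 0.0000, 1.0000] o=[-0.0662, -0.2307, 0.3700] → [-0.5623, 0.2017, 0.0000, 0.0000, 0.0000, 1.0000]
J3: z=[-0.5299, 0.8480, 0.0000] o=[0.5699, 0.1667, 0.4800] → [-0.5897, -0.3685, 0.2810, -0.5299, 0.8480, 0.0000]
V = J·q̇ = [-0.5740, 0.0882, 0.0593, -0.1118, 0.1789, 0.9160]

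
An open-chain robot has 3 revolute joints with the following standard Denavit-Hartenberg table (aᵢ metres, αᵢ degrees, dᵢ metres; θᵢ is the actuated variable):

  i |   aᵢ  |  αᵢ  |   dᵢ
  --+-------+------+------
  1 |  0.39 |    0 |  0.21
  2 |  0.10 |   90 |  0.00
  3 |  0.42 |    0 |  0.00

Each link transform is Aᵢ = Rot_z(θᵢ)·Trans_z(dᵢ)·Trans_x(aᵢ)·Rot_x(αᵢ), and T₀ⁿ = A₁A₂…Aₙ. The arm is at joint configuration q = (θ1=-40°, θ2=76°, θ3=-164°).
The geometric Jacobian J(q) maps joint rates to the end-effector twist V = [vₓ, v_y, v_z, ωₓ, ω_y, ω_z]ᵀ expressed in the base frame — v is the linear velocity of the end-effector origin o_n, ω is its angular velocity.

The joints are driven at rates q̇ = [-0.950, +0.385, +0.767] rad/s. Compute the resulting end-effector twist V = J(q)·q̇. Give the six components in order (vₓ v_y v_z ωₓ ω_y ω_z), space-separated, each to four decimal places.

-0.2672 -0.0928 -0.3097 0.4508 -0.6205 -0.5650

o_n = [0.0530, -0.4292, 0.0942]
J₁: ẑ×o_n = [0.4292, 0.0530, -0.0000], ω = ẑ
J2: z=[0.0000, 0.0000, 1.0000] o=[0.2988, -0.2507, 0.2100] → [0.1785, -0.2457, 0.0000, 0.0000, 0.0000, 1.0000]
J3: z=[0.5878, -0.8090, 0.0000] o=[0.3797, -0.1919, 0.2100] → [0.0937, 0.0680, -0.4037, 0.5878, -0.8090, 0.0000]
V = J·q̇ = [-0.2672, -0.0928, -0.3097, 0.4508, -0.6205, -0.5650]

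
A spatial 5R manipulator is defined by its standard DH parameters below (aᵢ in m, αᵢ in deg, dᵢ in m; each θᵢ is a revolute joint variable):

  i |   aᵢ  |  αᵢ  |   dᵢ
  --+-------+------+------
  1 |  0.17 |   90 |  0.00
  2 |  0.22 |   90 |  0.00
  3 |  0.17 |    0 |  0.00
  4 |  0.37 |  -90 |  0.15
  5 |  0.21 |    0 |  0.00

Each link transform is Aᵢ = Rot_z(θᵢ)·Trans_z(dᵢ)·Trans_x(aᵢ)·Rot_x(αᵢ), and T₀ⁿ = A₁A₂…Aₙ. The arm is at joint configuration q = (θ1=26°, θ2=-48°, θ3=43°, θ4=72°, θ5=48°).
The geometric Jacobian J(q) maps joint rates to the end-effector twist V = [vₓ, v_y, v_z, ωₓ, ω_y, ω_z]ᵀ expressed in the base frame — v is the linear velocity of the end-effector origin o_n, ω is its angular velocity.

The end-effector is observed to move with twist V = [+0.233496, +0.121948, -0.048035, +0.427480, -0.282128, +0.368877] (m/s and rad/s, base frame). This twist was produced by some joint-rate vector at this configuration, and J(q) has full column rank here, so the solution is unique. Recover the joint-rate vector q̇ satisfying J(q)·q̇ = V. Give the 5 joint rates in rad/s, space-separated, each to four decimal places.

0.3160 0.3780 0.0370 -0.2660 -0.1490

o_n = [0.4878, -0.4059, -0.0915]
J₁: ẑ×o_n = [0.4059, 0.4878, -0.0000], ω = ẑ
J2: z=[0.4384, -0.8988, 0.0000] o=[0.1528, 0.0745, 0.0000] → [0.0822, 0.0401, 0.0905, 0.4384, -0.8988, 0.0000]
J3: z=[-0.6679, -0.3258, -0.6691] o=[0.2851, 0.1391, -0.1635] → [-0.3881, -0.0876, 0.4300, -0.6679, -0.3258, -0.6691]
J4: z=[-0.6679, -0.3258, -0.6691] o=[0.4107, 0.0713, -0.2559] → [-0.3728, 0.0582, 0.3438, -0.6679, -0.3258, -0.6691]
J5: z=[-0.7303, 0.1140, 0.6735] o=[0.3635, -0.3248, -0.2401] → [0.0715, 0.1922, 0.0450, -0.7303, 0.1140, 0.6735]
q̇ = J⁺·V = [0.3160, 0.3780, 0.0370, -0.2660, -0.1490]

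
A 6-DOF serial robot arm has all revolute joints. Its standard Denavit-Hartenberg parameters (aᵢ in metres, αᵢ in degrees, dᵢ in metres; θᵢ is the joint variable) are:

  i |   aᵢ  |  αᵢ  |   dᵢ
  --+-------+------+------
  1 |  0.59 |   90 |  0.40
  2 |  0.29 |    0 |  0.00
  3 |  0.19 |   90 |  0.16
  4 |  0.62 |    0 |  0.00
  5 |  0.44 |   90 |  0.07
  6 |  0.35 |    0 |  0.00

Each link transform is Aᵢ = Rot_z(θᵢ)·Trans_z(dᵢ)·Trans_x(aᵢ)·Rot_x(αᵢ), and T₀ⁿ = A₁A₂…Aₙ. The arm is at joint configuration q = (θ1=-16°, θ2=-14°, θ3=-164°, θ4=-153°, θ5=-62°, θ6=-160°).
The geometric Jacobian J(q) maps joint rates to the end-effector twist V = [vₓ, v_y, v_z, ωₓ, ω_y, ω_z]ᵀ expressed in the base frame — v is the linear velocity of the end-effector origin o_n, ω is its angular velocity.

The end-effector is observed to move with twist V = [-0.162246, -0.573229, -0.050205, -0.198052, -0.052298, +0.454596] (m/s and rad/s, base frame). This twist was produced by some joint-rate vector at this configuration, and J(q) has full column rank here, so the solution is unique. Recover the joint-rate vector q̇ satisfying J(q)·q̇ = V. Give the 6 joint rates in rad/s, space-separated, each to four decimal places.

o_n = [1.2908, -0.3101, 0.2960]
J₁: ẑ×o_n = [0.3101, 1.2908, -0.0000], ω = ẑ
J2: z=[-0.2756, -0.9613, 0.0000] o=[0.5671, -0.1626, 0.4000] → [0.1000, -0.0287, 0.7363, -0.2756, -0.9613, 0.0000]
J3: z=[-0.2756, -0.9613, 0.0000] o=[0.8376, -0.2402, 0.3298] → [0.0325, -0.0093, 0.4549, -0.2756, -0.9613, 0.0000]
J4: z=[-0.0335, 0.0096, 0.9994] o=[0.6110, -0.3416, 0.3232] → [-0.0318, 0.6785, -0.0076, -0.0335, 0.0096, 0.9994]
J5: z=[-0.0335, 0.0096, 0.9994] o=[1.2193, -0.2233, 0.3425] → [0.0863, 0.0699, 0.0022, -0.0335, 0.0096, 0.9994]
J6: z=[-0.7768, -0.6294, -0.0200] o=[1.4936, -0.5645, 0.4250] → [0.0863, -0.0962, -0.3253, -0.7768, -0.6294, -0.0200]
q̇ = J⁺·V = [-0.7550, 0.2400, -0.3260, 0.5630, 0.6520, 0.2330]

-0.7550 0.2400 -0.3260 0.5630 0.6520 0.2330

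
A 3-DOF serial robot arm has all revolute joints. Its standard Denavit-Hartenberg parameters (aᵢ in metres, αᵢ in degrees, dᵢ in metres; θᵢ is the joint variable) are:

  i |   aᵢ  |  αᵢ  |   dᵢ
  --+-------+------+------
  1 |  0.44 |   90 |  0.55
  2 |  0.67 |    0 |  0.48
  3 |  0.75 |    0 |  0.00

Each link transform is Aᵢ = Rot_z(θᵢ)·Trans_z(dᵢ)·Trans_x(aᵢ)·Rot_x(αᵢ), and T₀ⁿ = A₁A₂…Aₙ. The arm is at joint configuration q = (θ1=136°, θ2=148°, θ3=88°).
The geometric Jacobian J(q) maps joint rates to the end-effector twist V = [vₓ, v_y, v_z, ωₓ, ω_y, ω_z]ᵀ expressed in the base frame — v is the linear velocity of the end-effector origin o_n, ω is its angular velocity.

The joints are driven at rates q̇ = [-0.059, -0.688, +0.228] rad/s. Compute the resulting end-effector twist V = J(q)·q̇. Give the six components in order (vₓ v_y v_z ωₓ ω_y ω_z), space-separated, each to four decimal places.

o_n = [0.7273, -0.0351, 0.2833]
J₁: ẑ×o_n = [0.0351, 0.7273, -0.0000], ω = ẑ
J2: z=[0.6947, 0.7193, 0.0000] o=[-0.3165, 0.3056, 0.5500] → [-0.1919, 0.1853, -0.9876, 0.6947, 0.7193, 0.0000]
J3: z=[0.6947, 0.7193, 0.0000] o=[0.4256, 0.2562, 0.9050] → [-0.4473, 0.4319, -0.4194, 0.6947, 0.7193, 0.0000]
V = J·q̇ = [0.0280, -0.0719, 0.5838, -0.3195, -0.3309, -0.0590]

0.0280 -0.0719 0.5838 -0.3195 -0.3309 -0.0590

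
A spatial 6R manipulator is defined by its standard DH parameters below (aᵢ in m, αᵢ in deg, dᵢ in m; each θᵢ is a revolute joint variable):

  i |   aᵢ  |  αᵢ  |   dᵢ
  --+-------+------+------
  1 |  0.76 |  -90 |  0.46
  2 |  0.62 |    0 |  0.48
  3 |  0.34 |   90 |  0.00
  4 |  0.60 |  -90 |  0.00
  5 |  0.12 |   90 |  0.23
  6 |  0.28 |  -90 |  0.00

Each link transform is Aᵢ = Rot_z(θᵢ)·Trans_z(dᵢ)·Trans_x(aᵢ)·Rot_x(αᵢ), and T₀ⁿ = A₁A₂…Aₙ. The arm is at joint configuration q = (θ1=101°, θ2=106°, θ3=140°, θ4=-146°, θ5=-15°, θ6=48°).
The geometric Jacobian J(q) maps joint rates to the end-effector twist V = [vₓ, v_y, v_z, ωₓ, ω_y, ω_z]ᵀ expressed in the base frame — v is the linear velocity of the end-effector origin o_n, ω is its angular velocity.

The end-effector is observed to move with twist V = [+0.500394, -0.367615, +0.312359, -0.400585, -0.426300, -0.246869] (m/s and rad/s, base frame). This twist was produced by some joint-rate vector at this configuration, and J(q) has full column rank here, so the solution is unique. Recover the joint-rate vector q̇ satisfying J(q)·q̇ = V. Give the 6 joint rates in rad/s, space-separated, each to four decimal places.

-0.4350 0.3220 0.6400 0.2910 0.5780 -0.0570

o_n = [0.2668, 0.6437, -0.3132]
J₁: ẑ×o_n = [-0.6437, 0.2668, 0.0000], ω = ẑ
J2: z=[-0.9816, -0.1908, 0.0000] o=[-0.1450, 0.7460, 0.4600] → [0.1475, -0.7590, 0.1791, -0.9816, -0.1908, 0.0000]
J3: z=[-0.9816, -0.1908, 0.0000] o=[-0.5836, 0.4867, -0.1360] → [0.0338, -0.1740, 0.0082, -0.9816, -0.1908, 0.0000]
J4: z=[0.1743, -0.8968, -0.4067] o=[-0.5572, 0.3509, 0.1746] → [0.5565, -0.2501, 0.7900, 0.1743, -0.8968, -0.4067]
J5: z=[0.8572, -0.0651, 0.5108] o=[-0.2665, 0.6136, -0.2798] → [-0.0132, 0.3011, 0.0605, 0.8572, -0.0651, 0.5108]
J6: z=[0.0430, -0.9795, -0.1969] o=[-0.0077, 0.6215, -0.2627] → [0.0538, -0.0519, 0.2698, 0.0430, -0.9795, -0.1969]
q̇ = J⁺·V = [-0.4350, 0.3220, 0.6400, 0.2910, 0.5780, -0.0570]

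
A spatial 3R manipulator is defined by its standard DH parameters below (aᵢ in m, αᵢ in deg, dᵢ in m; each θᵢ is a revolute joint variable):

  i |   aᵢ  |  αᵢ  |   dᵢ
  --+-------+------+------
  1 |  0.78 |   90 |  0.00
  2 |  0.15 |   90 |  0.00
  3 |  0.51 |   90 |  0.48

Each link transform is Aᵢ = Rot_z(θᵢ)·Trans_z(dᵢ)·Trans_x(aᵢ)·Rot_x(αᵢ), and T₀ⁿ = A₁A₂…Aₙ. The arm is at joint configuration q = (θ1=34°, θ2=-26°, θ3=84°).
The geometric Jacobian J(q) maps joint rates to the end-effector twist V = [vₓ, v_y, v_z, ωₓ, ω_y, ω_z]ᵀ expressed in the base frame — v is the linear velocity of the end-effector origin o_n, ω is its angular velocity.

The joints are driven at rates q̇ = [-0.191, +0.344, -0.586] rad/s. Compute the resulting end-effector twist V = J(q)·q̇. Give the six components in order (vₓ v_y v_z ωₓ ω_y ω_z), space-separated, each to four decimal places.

0.3525 0.1021 -0.1398 0.4053 -0.1415 0.3357

o_n = [0.9073, 0.0002, -0.5205]
J₁: ẑ×o_n = [-0.0002, 0.9073, 0.0000], ω = ẑ
J2: z=[0.5592, -0.8290, 0.0000] o=[0.6466, 0.4362, 0.0000] → [0.4316, 0.2911, -0.0277, 0.5592, -0.8290, 0.0000]
J3: z=[-0.3634, -0.2451, -0.8988] o=[0.7584, 0.5116, -0.0658] → [-0.3481, -0.2991, 0.2223, -0.3634, -0.2451, -0.8988]
V = J·q̇ = [0.3525, 0.1021, -0.1398, 0.4053, -0.1415, 0.3357]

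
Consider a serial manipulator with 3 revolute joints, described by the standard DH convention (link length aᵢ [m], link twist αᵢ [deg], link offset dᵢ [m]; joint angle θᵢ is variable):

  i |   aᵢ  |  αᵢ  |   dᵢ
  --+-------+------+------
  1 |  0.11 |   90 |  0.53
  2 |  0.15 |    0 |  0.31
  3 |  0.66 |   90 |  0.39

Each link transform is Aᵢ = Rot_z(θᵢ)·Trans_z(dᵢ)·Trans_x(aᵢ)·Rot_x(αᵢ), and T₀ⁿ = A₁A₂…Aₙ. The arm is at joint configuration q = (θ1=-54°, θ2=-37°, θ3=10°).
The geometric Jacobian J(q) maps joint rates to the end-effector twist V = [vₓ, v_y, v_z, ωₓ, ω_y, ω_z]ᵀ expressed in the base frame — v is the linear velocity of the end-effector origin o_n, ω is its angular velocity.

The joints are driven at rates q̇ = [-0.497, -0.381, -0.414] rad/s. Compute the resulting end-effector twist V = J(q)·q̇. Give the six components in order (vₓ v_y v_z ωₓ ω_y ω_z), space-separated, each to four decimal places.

o_n = [-0.0856, -1.0731, 0.1401]
J₁: ẑ×o_n = [1.0731, -0.0856, 0.0000], ω = ẑ
J2: z=[-0.8090, -0.5878, 0.0000] o=[0.0647, -0.0890, 0.5300] → [0.2292, -0.3154, 0.7079, -0.8090, -0.5878, 0.0000]
J3: z=[-0.8090, -0.5878, 0.0000] o=[-0.1157, -0.3681, 0.4397] → [0.1761, -0.2424, 0.5881, -0.8090, -0.5878, 0.0000]
V = J·q̇ = [-0.6936, 0.2631, -0.5132, 0.6432, 0.4673, -0.4970]

-0.6936 0.2631 -0.5132 0.6432 0.4673 -0.4970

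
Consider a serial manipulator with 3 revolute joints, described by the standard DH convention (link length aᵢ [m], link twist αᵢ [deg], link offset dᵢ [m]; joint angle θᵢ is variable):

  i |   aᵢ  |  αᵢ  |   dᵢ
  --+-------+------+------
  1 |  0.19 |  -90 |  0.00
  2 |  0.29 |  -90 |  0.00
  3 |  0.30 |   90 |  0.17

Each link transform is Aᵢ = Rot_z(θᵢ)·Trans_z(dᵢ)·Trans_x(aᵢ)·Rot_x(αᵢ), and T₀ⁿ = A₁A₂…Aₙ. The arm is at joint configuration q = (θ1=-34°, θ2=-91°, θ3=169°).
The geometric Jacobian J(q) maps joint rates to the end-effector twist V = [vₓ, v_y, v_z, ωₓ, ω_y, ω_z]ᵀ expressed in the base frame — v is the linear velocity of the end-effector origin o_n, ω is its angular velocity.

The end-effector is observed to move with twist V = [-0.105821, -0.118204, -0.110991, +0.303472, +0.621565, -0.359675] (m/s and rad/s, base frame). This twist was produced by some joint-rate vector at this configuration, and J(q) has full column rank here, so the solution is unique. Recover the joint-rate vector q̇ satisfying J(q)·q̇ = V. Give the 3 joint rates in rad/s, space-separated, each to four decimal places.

o_n = [0.2665, -0.2488, -0.0015]
J₁: ẑ×o_n = [0.2488, 0.2665, -0.0000], ω = ẑ
J2: z=[0.5592, 0.8290, 0.0000] o=[0.1575, -0.1062, 0.0000] → [-0.0013, 0.0009, -0.1701, 0.5592, 0.8290, 0.0000]
J3: z=[0.8289, -0.5591, 0.0175] o=[0.1533, -0.1034, 0.2900] → [0.1655, 0.2436, -0.0572, 0.8289, -0.5591, 0.0175]
q̇ = J⁺·V = [-0.3580, 0.6850, -0.0960]

-0.3580 0.6850 -0.0960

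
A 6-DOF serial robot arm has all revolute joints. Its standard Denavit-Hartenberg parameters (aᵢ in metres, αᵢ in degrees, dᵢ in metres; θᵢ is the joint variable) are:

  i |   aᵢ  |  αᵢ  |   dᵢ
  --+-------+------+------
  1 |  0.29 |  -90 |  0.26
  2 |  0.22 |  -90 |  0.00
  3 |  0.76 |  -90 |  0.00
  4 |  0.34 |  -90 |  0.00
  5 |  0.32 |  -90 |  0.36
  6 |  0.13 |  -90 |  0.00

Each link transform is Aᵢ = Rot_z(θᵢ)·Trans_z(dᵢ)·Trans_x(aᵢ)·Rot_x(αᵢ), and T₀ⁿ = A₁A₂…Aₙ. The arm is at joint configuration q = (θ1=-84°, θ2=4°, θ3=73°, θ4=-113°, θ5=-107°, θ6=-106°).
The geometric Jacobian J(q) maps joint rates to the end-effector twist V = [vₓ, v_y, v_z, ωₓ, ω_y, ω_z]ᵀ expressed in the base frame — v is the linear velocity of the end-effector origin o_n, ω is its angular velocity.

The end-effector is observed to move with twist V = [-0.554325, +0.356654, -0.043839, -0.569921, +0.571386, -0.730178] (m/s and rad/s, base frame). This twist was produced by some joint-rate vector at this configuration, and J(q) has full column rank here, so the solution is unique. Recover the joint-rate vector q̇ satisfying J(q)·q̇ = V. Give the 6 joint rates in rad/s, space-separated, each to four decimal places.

-0.4900 0.3430 -0.2790 0.7490 0.8040 0.2820

o_n = [-1.0742, -0.6590, -0.1847]
J₁: ẑ×o_n = [0.6590, -1.0742, 0.0000], ω = ẑ
J2: z=[0.9945, 0.1045, 0.0000] o=[0.0303, -0.2884, 0.2600] → [-0.0465, 0.4423, -0.2531, 0.9945, 0.1045, 0.0000]
J3: z=[-0.0073, 0.0694, -0.9976] o=[0.0533, -0.5067, 0.2447] → [-0.1817, 1.1215, 0.0793, -0.0073, 0.0694, -0.9976]
J4: z=[-0.3905, 0.9182, 0.0667] o=[-0.6464, -0.8031, 0.2292] → [-0.3896, -0.1901, 0.3365, -0.3905, 0.9182, 0.0667]
J5: z=[-0.8502, -0.3319, -0.4086] o=[-0.5264, -0.7296, -0.0803] → [0.0635, 0.1351, -0.2418, -0.8502, -0.3319, -0.4086]
J6: z=[0.2234, 0.4753, -0.8510] o=[-0.9850, -0.5883, -0.1218] → [-0.0900, 0.0899, 0.0266, 0.2234, 0.4753, -0.8510]
q̇ = J⁺·V = [-0.4900, 0.3430, -0.2790, 0.7490, 0.8040, 0.2820]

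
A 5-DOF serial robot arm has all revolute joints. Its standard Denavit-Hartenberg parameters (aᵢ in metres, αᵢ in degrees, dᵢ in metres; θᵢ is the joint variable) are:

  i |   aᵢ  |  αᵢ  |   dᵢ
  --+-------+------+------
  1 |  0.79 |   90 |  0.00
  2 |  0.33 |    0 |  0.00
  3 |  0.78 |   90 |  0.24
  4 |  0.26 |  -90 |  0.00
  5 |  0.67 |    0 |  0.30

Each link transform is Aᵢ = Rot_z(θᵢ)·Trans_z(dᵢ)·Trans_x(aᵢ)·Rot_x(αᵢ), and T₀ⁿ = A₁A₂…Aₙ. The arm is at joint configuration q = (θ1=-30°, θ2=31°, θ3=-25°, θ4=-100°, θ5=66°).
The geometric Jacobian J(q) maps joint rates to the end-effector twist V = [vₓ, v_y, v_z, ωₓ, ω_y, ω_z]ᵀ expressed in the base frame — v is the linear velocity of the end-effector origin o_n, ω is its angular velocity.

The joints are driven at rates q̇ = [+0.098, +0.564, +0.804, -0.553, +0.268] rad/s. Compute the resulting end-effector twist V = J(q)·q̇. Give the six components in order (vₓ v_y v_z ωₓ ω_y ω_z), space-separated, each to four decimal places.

-1.1385 0.8251 1.4516 -0.4835 -1.2468 0.6756

o_n = [1.8886, -0.7018, 0.8814]
J₁: ẑ×o_n = [0.7018, 1.8886, -0.0000], ω = ẑ
J2: z=[-0.5000, -0.8660, 0.0000] o=[0.6842, -0.3950, 0.0000] → [-0.7633, 0.4407, 1.1965, -0.5000, -0.8660, 0.0000]
J3: z=[-0.5000, -0.8660, 0.0000] o=[0.9291, -0.5364, 0.1700] → [-0.6162, 0.3557, 0.9136, -0.5000, -0.8660, 0.0000]
J4: z=[0.0905, -0.0523, -0.9945] o=[1.4809, -1.1321, 0.2515] → [0.3951, -0.4625, 0.0603, 0.0905, -0.0523, -0.9945]
J5: z=[0.9350, -0.3393, 0.1029] o=[1.5701, -0.8879, 0.2468] → [-0.2345, -0.5606, 0.2821, 0.9350, -0.3393, 0.1029]
V = J·q̇ = [-1.1385, 0.8251, 1.4516, -0.4835, -1.2468, 0.6756]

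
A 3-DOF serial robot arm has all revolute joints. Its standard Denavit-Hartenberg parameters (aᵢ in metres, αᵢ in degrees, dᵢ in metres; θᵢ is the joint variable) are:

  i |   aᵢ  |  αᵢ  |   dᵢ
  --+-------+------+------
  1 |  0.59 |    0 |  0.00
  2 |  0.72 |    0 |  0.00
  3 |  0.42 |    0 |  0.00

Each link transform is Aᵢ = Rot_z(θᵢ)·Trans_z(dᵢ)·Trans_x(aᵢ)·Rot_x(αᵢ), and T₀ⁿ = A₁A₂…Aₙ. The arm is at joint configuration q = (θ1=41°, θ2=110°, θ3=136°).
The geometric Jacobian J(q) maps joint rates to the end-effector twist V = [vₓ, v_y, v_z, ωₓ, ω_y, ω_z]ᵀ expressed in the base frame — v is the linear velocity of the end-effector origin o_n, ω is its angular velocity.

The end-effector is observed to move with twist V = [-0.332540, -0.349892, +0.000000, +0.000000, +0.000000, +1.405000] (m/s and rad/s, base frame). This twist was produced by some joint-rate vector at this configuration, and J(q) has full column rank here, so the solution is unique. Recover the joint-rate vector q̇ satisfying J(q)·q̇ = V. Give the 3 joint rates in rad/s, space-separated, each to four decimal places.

o_n = [-0.0617, 0.3345, 0.0000]
J₁: ẑ×o_n = [-0.3345, -0.0617, 0.0000], ω = ẑ
J2: z=[0.0000, 0.0000, 1.0000] o=[0.4453, 0.3871, 0.0000] → [0.0526, -0.5069, 0.0000, 0.0000, 0.0000, 1.0000]
J3: z=[0.0000, 0.0000, 1.0000] o=[-0.1844, 0.7361, 0.0000] → [0.4016, 0.1228, -0.0000, 0.0000, 0.0000, 1.0000]
q̇ = J⁺·V = [0.9580, 0.5490, -0.1020]

0.9580 0.5490 -0.1020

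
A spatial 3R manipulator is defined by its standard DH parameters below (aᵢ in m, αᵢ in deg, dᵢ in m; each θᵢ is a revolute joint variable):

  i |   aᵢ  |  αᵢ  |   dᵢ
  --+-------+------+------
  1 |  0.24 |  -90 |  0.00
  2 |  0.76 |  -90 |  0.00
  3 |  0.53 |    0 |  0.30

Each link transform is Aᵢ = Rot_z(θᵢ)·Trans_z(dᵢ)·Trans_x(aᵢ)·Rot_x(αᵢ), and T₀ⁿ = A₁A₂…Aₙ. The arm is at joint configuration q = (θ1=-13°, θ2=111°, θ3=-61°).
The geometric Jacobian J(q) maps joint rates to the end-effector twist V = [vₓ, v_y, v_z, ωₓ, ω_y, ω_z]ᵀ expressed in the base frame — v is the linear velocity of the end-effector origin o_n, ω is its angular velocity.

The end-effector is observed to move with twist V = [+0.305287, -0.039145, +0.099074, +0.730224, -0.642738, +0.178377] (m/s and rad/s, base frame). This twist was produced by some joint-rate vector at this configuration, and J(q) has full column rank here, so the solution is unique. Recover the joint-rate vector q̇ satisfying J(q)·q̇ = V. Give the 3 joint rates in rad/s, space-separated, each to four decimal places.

0.5070 -0.4620 -0.9170

o_n = [-0.2899, 0.5427, -0.8419]
J₁: ẑ×o_n = [-0.5427, -0.2899, 0.0000], ω = ẑ
J2: z=[0.2250, 0.9744, 0.0000] o=[0.2338, -0.0540, 0.0000] → [-0.8203, 0.1894, 0.6445, 0.2250, 0.9744, 0.0000]
J3: z=[-0.9097, 0.2100, 0.3584] o=[-0.0315, 0.0073, -0.7095] → [-0.2197, -0.2130, -0.4328, -0.9097, 0.2100, 0.3584]
q̇ = J⁺·V = [0.5070, -0.4620, -0.9170]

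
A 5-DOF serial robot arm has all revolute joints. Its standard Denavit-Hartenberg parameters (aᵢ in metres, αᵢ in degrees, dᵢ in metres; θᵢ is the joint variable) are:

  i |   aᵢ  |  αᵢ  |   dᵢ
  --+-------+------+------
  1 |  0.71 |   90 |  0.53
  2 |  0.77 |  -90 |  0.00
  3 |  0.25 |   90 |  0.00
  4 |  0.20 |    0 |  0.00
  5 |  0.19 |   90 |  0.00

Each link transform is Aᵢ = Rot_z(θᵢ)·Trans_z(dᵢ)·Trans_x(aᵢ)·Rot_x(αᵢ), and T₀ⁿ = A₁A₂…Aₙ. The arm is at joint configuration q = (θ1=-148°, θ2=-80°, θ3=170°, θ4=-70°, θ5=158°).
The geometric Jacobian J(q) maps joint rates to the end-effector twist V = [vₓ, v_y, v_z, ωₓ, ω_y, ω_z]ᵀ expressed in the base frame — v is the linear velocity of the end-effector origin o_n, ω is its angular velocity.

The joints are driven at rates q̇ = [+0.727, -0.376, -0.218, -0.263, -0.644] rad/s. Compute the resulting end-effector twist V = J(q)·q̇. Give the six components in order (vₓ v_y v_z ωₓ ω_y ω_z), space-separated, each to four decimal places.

0.5647 -0.4319 0.0727 -0.0688 0.5669 0.8443

o_n = [-0.6401, -0.4665, 0.0873]
J₁: ẑ×o_n = [0.4665, -0.6401, 0.0000], ω = ẑ
J2: z=[-0.5299, 0.8480, 0.0000] o=[-0.6021, -0.3762, 0.5300] → [-0.3755, -0.2346, 0.0800, -0.5299, 0.8480, 0.0000]
J3: z=[-0.8352, -0.5219, 0.1736] o=[-0.7155, -0.4471, -0.2283] → [-0.1613, 0.2767, 0.0556, -0.8352, -0.5219, 0.1736]
J4: z=[0.4963, -0.8511, -0.1710] o=[-0.6562, -0.4613, 0.0142] → [-0.0631, -0.0390, 0.0111, 0.4963, -0.8511, -0.1710]
J5: z=[0.4963, -0.8511, -0.1710] o=[-0.4831, -0.3671, 0.0479] → [-0.0505, 0.0073, -0.1830, 0.4963, -0.8511, -0.1710]
V = J·q̇ = [0.5647, -0.4319, 0.0727, -0.0688, 0.5669, 0.8443]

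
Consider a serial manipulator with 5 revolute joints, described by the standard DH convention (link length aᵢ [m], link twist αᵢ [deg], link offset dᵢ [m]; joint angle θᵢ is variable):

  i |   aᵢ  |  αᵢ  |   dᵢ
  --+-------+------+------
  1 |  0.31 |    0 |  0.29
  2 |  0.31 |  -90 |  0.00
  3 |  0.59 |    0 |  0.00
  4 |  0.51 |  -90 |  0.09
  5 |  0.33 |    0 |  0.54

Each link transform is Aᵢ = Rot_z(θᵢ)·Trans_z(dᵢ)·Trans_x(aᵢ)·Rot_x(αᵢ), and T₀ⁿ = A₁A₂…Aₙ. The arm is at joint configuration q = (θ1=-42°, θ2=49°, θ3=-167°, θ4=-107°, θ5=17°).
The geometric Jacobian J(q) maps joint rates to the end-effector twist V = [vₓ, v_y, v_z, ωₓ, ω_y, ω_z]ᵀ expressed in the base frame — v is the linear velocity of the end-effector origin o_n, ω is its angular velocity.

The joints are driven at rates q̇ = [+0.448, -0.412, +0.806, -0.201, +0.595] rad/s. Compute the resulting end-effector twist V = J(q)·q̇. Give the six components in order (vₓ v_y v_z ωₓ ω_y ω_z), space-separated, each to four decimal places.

-0.2956 -0.1607 0.8117 -0.6629 0.5282 -0.0055

o_n = [-0.5092, -0.3048, -0.4385]
J₁: ẑ×o_n = [0.3048, -0.5092, 0.0000], ω = ẑ
J2: z=[0.0000, 0.0000, 1.0000] o=[0.2304, -0.2074, 0.2900] → [0.0973, -0.7396, 0.0000, 0.0000, 0.0000, 1.0000]
J3: z=[-0.1219, 0.9925, 0.0000] o=[0.5381, -0.1697, 0.2900] → [-0.7231, -0.0888, 1.0560, -0.1219, 0.9925, 0.0000]
J4: z=[-0.1219, 0.9925, 0.0000] o=[-0.0325, -0.2397, 0.4227] → [-0.8548, -0.1050, 0.4811, -0.1219, 0.9925, 0.0000]
J5: z=[-0.9901, -0.1216, -0.0698] o=[-0.0082, -0.1460, -0.0860] → [0.0318, -0.3140, 0.0962, -0.9901, -0.1216, -0.0698]
V = J·q̇ = [-0.2956, -0.1607, 0.8117, -0.6629, 0.5282, -0.0055]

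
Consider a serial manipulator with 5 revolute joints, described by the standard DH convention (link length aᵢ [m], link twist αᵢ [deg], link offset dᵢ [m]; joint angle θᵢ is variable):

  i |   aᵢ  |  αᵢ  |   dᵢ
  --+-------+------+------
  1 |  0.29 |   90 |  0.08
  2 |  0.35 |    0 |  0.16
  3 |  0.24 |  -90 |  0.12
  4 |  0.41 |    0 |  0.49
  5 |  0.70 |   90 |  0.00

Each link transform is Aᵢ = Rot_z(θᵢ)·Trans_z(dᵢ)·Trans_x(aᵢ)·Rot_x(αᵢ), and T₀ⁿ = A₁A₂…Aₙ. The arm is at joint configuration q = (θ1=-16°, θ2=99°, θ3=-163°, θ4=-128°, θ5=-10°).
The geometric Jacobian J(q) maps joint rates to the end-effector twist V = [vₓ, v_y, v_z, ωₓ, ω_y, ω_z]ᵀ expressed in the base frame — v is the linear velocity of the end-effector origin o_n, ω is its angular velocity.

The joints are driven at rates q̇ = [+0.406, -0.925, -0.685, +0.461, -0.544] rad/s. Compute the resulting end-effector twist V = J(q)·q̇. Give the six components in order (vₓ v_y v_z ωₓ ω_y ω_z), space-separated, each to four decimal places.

1.8745 -0.4269 -0.3814 0.3721 1.5682 0.3696

o_n = [0.1297, -1.1518, 1.1192]
J₁: ẑ×o_n = [1.1518, 0.1297, -0.0000], ω = ẑ
J2: z=[-0.2756, -0.9613, 0.0000] o=[0.2788, -0.0799, 0.0800] → [-0.9990, 0.2864, 0.1522, -0.2756, -0.9613, 0.0000]
J3: z=[-0.2756, -0.9613, 0.0000] o=[0.1820, -0.2186, 0.4257] → [-0.6667, 0.1912, 0.2069, -0.2756, -0.9613, 0.0000]
J4: z=[0.8640, -0.2477, 0.4384] o=[0.2501, -0.3630, 0.2100] → [0.1206, -0.8383, -0.7114, 0.8640, -0.2477, 0.4384]
J5: z=[0.8640, -0.2477, 0.4384] o=[0.4780, -0.7645, 0.6517] → [0.0540, -0.5566, -0.4210, 0.8640, -0.2477, 0.4384]
V = J·q̇ = [1.8745, -0.4269, -0.3814, 0.3721, 1.5682, 0.3696]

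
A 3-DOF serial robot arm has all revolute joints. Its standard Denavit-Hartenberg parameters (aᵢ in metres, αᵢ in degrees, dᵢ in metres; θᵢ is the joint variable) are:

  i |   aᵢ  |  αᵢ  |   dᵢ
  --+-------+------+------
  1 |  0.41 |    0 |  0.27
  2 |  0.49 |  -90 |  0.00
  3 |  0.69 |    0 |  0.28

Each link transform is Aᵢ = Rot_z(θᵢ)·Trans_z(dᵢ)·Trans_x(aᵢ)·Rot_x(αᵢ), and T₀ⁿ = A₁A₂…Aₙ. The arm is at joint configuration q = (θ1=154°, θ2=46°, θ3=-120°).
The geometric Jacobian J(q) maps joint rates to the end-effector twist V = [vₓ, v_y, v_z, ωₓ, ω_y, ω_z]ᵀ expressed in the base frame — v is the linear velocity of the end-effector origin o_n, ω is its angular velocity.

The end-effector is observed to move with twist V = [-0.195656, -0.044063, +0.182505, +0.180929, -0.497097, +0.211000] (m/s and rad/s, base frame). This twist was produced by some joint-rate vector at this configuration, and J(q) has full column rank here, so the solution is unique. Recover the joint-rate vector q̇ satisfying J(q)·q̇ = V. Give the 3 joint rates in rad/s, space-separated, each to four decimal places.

-0.1970 0.4080 0.5290

o_n = [-0.4090, -0.1330, 0.8676]
J₁: ẑ×o_n = [0.1330, -0.4090, 0.0000], ω = ẑ
J2: z=[0.0000, 0.0000, 1.0000] o=[-0.3685, 0.1797, 0.2700] → [0.3127, -0.0405, 0.0000, 0.0000, 0.0000, 1.0000]
J3: z=[0.3420, -0.9397, 0.0000] o=[-0.8290, 0.0121, 0.2700] → [-0.5615, -0.2044, 0.3450, 0.3420, -0.9397, 0.0000]
q̇ = J⁺·V = [-0.1970, 0.4080, 0.5290]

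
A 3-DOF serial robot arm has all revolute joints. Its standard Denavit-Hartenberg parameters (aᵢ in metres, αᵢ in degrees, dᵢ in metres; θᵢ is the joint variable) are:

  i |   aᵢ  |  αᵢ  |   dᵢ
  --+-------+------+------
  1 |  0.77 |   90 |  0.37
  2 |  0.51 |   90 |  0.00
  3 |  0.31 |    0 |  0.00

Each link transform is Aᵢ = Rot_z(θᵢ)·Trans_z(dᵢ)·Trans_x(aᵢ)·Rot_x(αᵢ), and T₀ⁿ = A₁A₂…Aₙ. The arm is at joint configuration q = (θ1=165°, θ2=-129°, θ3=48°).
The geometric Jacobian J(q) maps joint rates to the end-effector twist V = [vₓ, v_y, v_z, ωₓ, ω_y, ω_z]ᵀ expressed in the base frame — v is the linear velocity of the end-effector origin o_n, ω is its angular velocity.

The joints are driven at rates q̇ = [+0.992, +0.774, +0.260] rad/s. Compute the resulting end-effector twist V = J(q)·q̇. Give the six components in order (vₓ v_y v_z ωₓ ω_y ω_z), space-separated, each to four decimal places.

-0.7418 -0.0725 -0.3029 0.3955 0.6953 1.1556

o_n = [-0.2480, 0.3050, -0.1875]
J₁: ẑ×o_n = [-0.3050, -0.2480, 0.0000], ω = ẑ
J2: z=[0.2588, 0.9659, 0.0000] o=[-0.7438, 0.1993, 0.3700] → [-0.5386, 0.1443, -0.4515, 0.2588, 0.9659, 0.0000]
J3: z=[0.7507, -0.2011, 0.6293] o=[-0.4337, 0.1162, -0.0263] → [-0.0864, 0.2379, 0.1790, 0.7507, -0.2011, 0.6293]
V = J·q̇ = [-0.7418, -0.0725, -0.3029, 0.3955, 0.6953, 1.1556]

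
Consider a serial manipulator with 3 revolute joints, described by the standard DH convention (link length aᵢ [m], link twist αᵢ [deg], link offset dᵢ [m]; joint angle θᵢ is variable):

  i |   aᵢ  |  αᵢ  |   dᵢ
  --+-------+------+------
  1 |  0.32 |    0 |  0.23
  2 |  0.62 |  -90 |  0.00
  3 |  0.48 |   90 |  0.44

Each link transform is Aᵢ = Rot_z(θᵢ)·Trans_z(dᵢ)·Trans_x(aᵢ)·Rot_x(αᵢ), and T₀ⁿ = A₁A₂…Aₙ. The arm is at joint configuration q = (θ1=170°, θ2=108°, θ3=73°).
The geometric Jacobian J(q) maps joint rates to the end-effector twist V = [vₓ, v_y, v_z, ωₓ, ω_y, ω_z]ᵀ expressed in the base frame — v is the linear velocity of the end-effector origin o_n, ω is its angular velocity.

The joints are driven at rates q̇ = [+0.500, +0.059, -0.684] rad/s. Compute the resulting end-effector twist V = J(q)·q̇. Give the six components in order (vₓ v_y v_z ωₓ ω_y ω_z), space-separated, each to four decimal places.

0.4026 -0.1658 0.0960 -0.6773 -0.0952 0.5590

o_n = [0.2264, -0.6361, -0.2290]
J₁: ẑ×o_n = [0.6361, 0.2264, -0.0000], ω = ẑ
J2: z=[0.0000, 0.0000, 1.0000] o=[-0.3151, 0.0556, 0.2300] → [0.6917, 0.5415, -0.0000, 0.0000, 0.0000, 1.0000]
J3: z=[0.9903, 0.1392, 0.0000] o=[-0.2289, -0.5584, 0.2300] → [-0.0639, 0.4546, -0.1403, 0.9903, 0.1392, 0.0000]
V = J·q̇ = [0.4026, -0.1658, 0.0960, -0.6773, -0.0952, 0.5590]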